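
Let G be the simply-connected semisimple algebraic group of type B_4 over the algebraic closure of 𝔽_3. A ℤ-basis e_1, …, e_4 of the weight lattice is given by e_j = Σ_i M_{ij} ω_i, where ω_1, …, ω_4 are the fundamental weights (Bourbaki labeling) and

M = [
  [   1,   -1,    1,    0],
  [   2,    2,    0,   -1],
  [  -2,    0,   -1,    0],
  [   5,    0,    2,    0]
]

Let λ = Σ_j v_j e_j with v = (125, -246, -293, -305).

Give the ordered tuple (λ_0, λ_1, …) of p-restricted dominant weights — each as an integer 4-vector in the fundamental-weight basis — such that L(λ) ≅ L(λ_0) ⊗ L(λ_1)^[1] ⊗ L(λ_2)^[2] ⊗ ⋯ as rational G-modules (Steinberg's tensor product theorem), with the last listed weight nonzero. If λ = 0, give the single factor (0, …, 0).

((0, 0, 1, 0), (2, 0, 2, 1), (2, 1, 1, 1), (2, 2, 1, 1))

In the fundamental-weight basis, λ has coordinates c = M·v (v = (125, -246, -293, -305)):
  c_1 = 1*125 + -1*-246 + 1*-293 + 0*-305 = 78
  c_2 = 2*125 + 2*-246 + 0*-293 + -1*-305 = 63
  c_3 = -2*125 + 0*-246 + -1*-293 + 0*-305 = 43
  c_4 = 5*125 + 0*-246 + 2*-293 + 0*-305 = 39
p = 3; digits c_i = Σ_j d_{ij}·3^j, 0 ≤ d_{ij} < 3:
  c_1 = 78 = 0·3^0 + 2·3^1 + 2·3^2 + 2·3^3
  c_2 = 63 = 0·3^0 + 0·3^1 + 1·3^2 + 2·3^3
  c_3 = 43 = 1·3^0 + 2·3^1 + 1·3^2 + 1·3^3
  c_4 = 39 = 0·3^0 + 1·3^1 + 1·3^2 + 1·3^3
p-restricted factor λ_0 = (0, 0, 1, 0)
p-restricted factor λ_1 = (2, 0, 2, 1)
p-restricted factor λ_2 = (2, 1, 1, 1)
p-restricted factor λ_3 = (2, 2, 1, 1)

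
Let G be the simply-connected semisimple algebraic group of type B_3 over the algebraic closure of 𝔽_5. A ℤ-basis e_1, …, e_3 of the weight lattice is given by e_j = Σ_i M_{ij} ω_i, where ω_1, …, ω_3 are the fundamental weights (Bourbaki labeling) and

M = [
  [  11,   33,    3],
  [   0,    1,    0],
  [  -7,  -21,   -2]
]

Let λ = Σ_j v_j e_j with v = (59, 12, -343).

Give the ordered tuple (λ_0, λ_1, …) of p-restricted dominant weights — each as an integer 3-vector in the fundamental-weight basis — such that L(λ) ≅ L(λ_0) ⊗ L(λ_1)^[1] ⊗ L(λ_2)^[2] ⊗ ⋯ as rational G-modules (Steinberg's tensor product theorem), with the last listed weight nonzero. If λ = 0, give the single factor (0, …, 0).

In the fundamental-weight basis, λ has coordinates c = M·v (v = (59, 12, -343)):
  c_1 = 11*59 + 33*12 + 3*-343 = 16
  c_2 = 0*59 + 1*12 + 0*-343 = 12
  c_3 = -7*59 + -21*12 + -2*-343 = 21
Base-5 expansion of each c_i:
  c_1 = 16 = 1·5^0 + 3·5^1
  c_2 = 12 = 2·5^0 + 2·5^1
  c_3 = 21 = 1·5^0 + 4·5^1
Factor λ_0 = (1, 2, 1)
Factor λ_1 = (3, 2, 4)

((1, 2, 1), (3, 2, 4))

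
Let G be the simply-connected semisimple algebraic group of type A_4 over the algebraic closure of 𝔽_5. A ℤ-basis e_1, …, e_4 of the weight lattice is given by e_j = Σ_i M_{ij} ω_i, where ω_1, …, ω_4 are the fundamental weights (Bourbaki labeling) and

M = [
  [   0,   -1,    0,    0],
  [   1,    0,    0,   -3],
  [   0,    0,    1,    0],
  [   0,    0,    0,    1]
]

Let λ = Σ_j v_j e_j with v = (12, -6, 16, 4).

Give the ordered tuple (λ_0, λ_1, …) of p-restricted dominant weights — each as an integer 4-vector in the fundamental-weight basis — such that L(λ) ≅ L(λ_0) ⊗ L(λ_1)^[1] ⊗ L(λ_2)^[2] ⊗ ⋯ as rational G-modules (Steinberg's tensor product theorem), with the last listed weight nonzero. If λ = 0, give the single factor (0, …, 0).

Converting to the ω-basis (c_i = row i of M dotted with v = (12, -6, 16, 4)):
  c_1 = 0·12 + (-1)·(-6) + 0·16 + 0·4 = 6
  c_2 = 1·12 + (0)·(-6) + 0·16 + (-3)·(4) = 0
  c_3 = 0·12 + (0)·(-6) + 1·16 + 0·4 = 16
  c_4 = 0·12 + (0)·(-6) + 0·16 + 1·4 = 4
Base-5 expansion of each c_i:
  c_1 = 6 = 1·5^0 + 1·5^1
  c_2 = 0
  c_3 = 16 = 1·5^0 + 3·5^1
  c_4 = 4 = 4·5^0
p-restricted factor λ_0 = (1, 0, 1, 4)
p-restricted factor λ_1 = (1, 0, 3, 0)

((1, 0, 1, 4), (1, 0, 3, 0))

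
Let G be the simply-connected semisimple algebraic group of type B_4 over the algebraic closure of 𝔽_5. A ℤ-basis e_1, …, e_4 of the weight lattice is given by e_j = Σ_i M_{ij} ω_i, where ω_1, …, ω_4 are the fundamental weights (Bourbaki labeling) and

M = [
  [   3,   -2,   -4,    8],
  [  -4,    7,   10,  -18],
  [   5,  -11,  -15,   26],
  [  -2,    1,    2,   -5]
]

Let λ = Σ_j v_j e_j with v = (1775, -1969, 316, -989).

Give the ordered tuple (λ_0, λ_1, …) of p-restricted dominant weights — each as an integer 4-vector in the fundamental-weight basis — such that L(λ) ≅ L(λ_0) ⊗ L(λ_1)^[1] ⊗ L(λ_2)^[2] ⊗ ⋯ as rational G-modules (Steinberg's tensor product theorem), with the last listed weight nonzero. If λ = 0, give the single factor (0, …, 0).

((2, 4, 0, 3), (2, 0, 1, 1), (3, 3, 3, 2))

ω-coordinates c = M·v, v = (1775, -1969, 316, -989):
  c_1 = 3*1775 + -2*-1969 + -4*316 + 8*-989 = 87
  c_2 = -4*1775 + 7*-1969 + 10*316 + -18*-989 = 79
  c_3 = 5*1775 + -11*-1969 + -15*316 + 26*-989 = 80
  c_4 = -2*1775 + 1*-1969 + 2*316 + -5*-989 = 58
p = 5; digits c_i = Σ_j d_{ij}·5^j, 0 ≤ d_{ij} < 5:
  c_1 = 87 = 2·5^0 + 2·5^1 + 3·5^2
  c_2 = 79 = 4·5^0 + 0·5^1 + 3·5^2
  c_3 = 80 = 0·5^0 + 1·5^1 + 3·5^2
  c_4 = 58 = 3·5^0 + 1·5^1 + 2·5^2
λ_0 = (2, 4, 0, 3)
λ_1 = (2, 0, 1, 1)
λ_2 = (3, 3, 3, 2)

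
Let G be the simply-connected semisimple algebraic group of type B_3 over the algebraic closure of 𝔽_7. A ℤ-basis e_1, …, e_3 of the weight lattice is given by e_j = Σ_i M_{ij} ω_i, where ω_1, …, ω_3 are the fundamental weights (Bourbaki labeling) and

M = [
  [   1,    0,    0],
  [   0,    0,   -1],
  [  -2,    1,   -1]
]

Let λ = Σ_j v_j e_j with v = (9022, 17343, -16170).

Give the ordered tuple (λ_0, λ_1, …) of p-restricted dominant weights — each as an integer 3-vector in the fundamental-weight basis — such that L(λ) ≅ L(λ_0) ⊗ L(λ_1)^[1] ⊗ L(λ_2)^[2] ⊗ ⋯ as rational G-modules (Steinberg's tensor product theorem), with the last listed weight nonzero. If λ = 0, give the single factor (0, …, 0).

((6, 0, 6), (0, 0, 4), (2, 1, 0), (5, 5, 3), (3, 6, 6))

Converting to the ω-basis (c_i = row i of M dotted with v = (9022, 17343, -16170)):
  c_1 = 1·9022 + 0·17343 + (0)·(-16170) = 9022
  c_2 = 0·9022 + 0·17343 + (-1)·(-16170) = 16170
  c_3 = (-2)·(9022) + 1·17343 + (-1)·(-16170) = 15469
Writing each c_i in base p = 7:
  c_1 = 9022 = 6·7^0 + 0·7^1 + 2·7^2 + 5·7^3 + 3·7^4
  c_2 = 16170 = 0·7^0 + 0·7^1 + 1·7^2 + 5·7^3 + 6·7^4
  c_3 = 15469 = 6·7^0 + 4·7^1 + 0·7^2 + 3·7^3 + 6·7^4
λ_0 = (6, 0, 6)
λ_1 = (0, 0, 4)
λ_2 = (2, 1, 0)
λ_3 = (5, 5, 3)
λ_4 = (3, 6, 6)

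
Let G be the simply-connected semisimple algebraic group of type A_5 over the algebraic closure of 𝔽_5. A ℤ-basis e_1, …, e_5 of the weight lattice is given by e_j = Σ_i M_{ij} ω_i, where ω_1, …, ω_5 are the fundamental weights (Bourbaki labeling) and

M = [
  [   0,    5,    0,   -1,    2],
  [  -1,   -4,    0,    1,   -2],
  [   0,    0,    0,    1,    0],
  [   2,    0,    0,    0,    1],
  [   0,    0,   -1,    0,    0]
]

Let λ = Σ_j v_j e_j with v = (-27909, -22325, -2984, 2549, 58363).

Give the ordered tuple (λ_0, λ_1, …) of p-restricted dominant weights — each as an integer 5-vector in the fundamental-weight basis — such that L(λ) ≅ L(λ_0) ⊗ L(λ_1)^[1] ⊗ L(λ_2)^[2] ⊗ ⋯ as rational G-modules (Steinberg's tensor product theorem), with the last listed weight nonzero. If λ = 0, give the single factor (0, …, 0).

Change of basis e → ω: c = M·v where v = (-27909, -22325, -2984, 2549, 58363):
  c_1 = (0)·(-27909) + (5)·(-22325) + (0)·(-2984) + (-1)·(2549) + 2·58363 = 2552
  c_2 = (-1)·(-27909) + (-4)·(-22325) + (0)·(-2984) + 1·2549 + (-2)·(58363) = 3032
  c_3 = (0)·(-27909) + (0)·(-22325) + (0)·(-2984) + 1·2549 + 0·58363 = 2549
  c_4 = (2)·(-27909) + (0)·(-22325) + (0)·(-2984) + 0·2549 + 1·58363 = 2545
  c_5 = (0)·(-27909) + (0)·(-22325) + (-1)·(-2984) + 0·2549 + 0·58363 = 2984
Base-5 expansion of each c_i:
  c_1 = 2552 = 2·5^0 + 0·5^1 + 2·5^2 + 0·5^3 + 4·5^4
  c_2 = 3032 = 2·5^0 + 1·5^1 + 1·5^2 + 4·5^3 + 4·5^4
  c_3 = 2549 = 4·5^0 + 4·5^1 + 1·5^2 + 0·5^3 + 4·5^4
  c_4 = 2545 = 0·5^0 + 4·5^1 + 1·5^2 + 0·5^3 + 4·5^4
  c_5 = 2984 = 4·5^0 + 1·5^1 + 4·5^2 + 3·5^3 + 4·5^4
p-restricted factor λ_0 = (2, 2, 4, 0, 4)
p-restricted factor λ_1 = (0, 1, 4, 4, 1)
p-restricted factor λ_2 = (2, 1, 1, 1, 4)
p-restricted factor λ_3 = (0, 4, 0, 0, 3)
p-restricted factor λ_4 = (4, 4, 4, 4, 4)

((2, 2, 4, 0, 4), (0, 1, 4, 4, 1), (2, 1, 1, 1, 4), (0, 4, 0, 0, 3), (4, 4, 4, 4, 4))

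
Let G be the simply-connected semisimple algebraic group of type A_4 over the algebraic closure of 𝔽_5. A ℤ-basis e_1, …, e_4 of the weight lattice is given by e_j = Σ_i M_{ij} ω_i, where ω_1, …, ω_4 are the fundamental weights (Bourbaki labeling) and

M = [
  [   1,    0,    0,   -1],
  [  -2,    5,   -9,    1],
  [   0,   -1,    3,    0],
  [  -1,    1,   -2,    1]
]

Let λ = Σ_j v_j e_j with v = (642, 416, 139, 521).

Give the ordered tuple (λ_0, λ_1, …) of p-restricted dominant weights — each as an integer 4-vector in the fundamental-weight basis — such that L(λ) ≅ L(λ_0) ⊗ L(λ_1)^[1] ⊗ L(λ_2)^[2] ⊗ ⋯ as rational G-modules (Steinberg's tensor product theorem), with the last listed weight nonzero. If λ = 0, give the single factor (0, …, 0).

Change of basis e → ω: c = M·v where v = (642, 416, 139, 521):
  c_1 = 1*642 + 0*416 + 0*139 + -1*521 = 121
  c_2 = -2*642 + 5*416 + -9*139 + 1*521 = 66
  c_3 = 0*642 + -1*416 + 3*139 + 0*521 = 1
  c_4 = -1*642 + 1*416 + -2*139 + 1*521 = 17
p = 5; digits c_i = Σ_j d_{ij}·5^j, 0 ≤ d_{ij} < 5:
  c_1 = 121 = 1·5^0 + 4·5^1 + 4·5^2
  c_2 = 66 = 1·5^0 + 3·5^1 + 2·5^2
  c_3 = 1 = 1·5^0
  c_4 = 17 = 2·5^0 + 3·5^1
λ_0 = (1, 1, 1, 2)
λ_1 = (4, 3, 0, 3)
λ_2 = (4, 2, 0, 0)

((1, 1, 1, 2), (4, 3, 0, 3), (4, 2, 0, 0))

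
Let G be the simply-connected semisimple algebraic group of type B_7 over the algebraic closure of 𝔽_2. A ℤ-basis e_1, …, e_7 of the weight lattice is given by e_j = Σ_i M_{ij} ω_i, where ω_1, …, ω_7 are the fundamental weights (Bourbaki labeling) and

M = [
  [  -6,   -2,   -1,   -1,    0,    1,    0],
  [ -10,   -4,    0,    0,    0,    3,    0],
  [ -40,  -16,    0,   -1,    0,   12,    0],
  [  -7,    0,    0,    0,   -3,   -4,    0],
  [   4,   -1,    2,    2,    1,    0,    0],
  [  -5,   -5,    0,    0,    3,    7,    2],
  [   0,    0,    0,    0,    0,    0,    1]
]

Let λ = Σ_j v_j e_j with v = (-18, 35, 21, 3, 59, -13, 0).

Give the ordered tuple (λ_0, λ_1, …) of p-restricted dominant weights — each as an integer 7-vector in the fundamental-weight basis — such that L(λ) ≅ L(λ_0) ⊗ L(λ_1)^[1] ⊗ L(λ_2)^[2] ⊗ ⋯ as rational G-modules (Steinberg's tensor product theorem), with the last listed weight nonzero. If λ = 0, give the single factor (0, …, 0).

Compute c_i = Σ_j M_{ij} v_j with v = (-18, 35, 21, 3, 59, -13, 0):
  c_1 = -6*-18 + -2*35 + -1*21 + -1*3 + 0*59 + 1*-13 + 0*0 = 1
  c_2 = -10*-18 + -4*35 + 0*21 + 0*3 + 0*59 + 3*-13 + 0*0 = 1
  c_3 = -40*-18 + -16*35 + 0*21 + -1*3 + 0*59 + 12*-13 + 0*0 = 1
  c_4 = -7*-18 + 0*35 + 0*21 + 0*3 + -3*59 + -4*-13 + 0*0 = 1
  c_5 = 4*-18 + -1*35 + 2*21 + 2*3 + 1*59 + 0*-13 + 0*0 = 0
  c_6 = -5*-18 + -5*35 + 0*21 + 0*3 + 3*59 + 7*-13 + 2*0 = 1
  c_7 = 0*-18 + 0*35 + 0*21 + 0*3 + 0*59 + 0*-13 + 1*0 = 0
Expand coordinatewise in base 2:
  c_1 = 1 = 1·2^0
  c_2 = 1 = 1·2^0
  c_3 = 1 = 1·2^0
  c_4 = 1 = 1·2^0
  c_5 = 0
  c_6 = 1 = 1·2^0
  c_7 = 0
λ_0 = (1, 1, 1, 1, 0, 1, 0)

((1, 1, 1, 1, 0, 1, 0),)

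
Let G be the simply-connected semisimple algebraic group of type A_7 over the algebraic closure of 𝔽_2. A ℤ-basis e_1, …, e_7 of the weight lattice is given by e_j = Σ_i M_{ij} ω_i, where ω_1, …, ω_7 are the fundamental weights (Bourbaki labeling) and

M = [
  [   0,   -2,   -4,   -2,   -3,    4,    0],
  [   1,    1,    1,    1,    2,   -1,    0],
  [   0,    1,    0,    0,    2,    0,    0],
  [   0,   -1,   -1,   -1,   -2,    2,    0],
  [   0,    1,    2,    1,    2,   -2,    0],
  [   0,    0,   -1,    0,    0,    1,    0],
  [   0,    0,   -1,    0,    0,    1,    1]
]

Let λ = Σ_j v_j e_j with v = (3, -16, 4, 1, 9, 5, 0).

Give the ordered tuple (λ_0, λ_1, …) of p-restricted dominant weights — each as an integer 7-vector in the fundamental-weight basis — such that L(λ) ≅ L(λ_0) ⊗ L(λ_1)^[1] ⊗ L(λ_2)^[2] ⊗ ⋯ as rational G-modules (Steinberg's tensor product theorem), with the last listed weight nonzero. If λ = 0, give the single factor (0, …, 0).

((1, 1, 0, 1, 1, 1, 1), (1, 0, 1, 1, 0, 0, 0), (1, 1, 0, 0, 0, 0, 0))

Change of basis e → ω: c = M·v where v = (3, -16, 4, 1, 9, 5, 0):
  c_1 = 0*3 + -2*-16 + -4*4 + -2*1 + -3*9 + 4*5 + 0*0 = 7
  c_2 = 1*3 + 1*-16 + 1*4 + 1*1 + 2*9 + -1*5 + 0*0 = 5
  c_3 = 0*3 + 1*-16 + 0*4 + 0*1 + 2*9 + 0*5 + 0*0 = 2
  c_4 = 0*3 + -1*-16 + -1*4 + -1*1 + -2*9 + 2*5 + 0*0 = 3
  c_5 = 0*3 + 1*-16 + 2*4 + 1*1 + 2*9 + -2*5 + 0*0 = 1
  c_6 = 0*3 + 0*-16 + -1*4 + 0*1 + 0*9 + 1*5 + 0*0 = 1
  c_7 = 0*3 + 0*-16 + -1*4 + 0*1 + 0*9 + 1*5 + 1*0 = 1
p = 2; digits c_i = Σ_j d_{ij}·2^j, 0 ≤ d_{ij} < 2:
  c_1 = 7 = 1·2^0 + 1·2^1 + 1·2^2
  c_2 = 5 = 1·2^0 + 0·2^1 + 1·2^2
  c_3 = 2 = 0·2^0 + 1·2^1
  c_4 = 3 = 1·2^0 + 1·2^1
  c_5 = 1 = 1·2^0
  c_6 = 1 = 1·2^0
  c_7 = 1 = 1·2^0
Factor λ_0 = (1, 1, 0, 1, 1, 1, 1)
Factor λ_1 = (1, 0, 1, 1, 0, 0, 0)
Factor λ_2 = (1, 1, 0, 0, 0, 0, 0)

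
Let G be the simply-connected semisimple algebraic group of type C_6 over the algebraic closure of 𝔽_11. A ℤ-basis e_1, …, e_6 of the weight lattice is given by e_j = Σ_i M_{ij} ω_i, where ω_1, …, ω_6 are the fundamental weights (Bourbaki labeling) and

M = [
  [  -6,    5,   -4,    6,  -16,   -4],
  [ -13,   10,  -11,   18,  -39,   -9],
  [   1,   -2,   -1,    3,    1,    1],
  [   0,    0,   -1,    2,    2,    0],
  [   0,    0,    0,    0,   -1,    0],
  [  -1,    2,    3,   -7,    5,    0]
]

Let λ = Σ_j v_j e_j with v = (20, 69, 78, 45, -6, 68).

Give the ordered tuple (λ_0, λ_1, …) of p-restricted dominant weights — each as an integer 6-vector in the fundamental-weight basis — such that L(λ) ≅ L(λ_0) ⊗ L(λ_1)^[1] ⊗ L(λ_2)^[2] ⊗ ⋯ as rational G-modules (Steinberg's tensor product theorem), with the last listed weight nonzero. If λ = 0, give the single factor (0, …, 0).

Converting to the ω-basis (c_i = row i of M dotted with v = (20, 69, 78, 45, -6, 68)):
  c_1 = (-6)·(20) + (5)·(69) + (-4)·(78) + (6)·(45) + (-16)·(-6) + (-4)·(68) = 7
  c_2 = (-13)·(20) + (10)·(69) + (-11)·(78) + (18)·(45) + (-39)·(-6) + (-9)·(68) = 4
  c_3 = (1)·(20) + (-2)·(69) + (-1)·(78) + (3)·(45) + (1)·(-6) + (1)·(68) = 1
  c_4 = (0)·(20) + (0)·(69) + (-1)·(78) + (2)·(45) + (2)·(-6) + (0)·(68) = 0
  c_5 = (0)·(20) + (0)·(69) + (0)·(78) + (0)·(45) + (-1)·(-6) + (0)·(68) = 6
  c_6 = (-1)·(20) + (2)·(69) + (3)·(78) + (-7)·(45) + (5)·(-6) + (0)·(68) = 7
Writing each c_i in base p = 11:
  c_1 = 7 = 7·11^0
  c_2 = 4 = 4·11^0
  c_3 = 1 = 1·11^0
  c_4 = 0
  c_5 = 6 = 6·11^0
  c_6 = 7 = 7·11^0
p-restricted factor λ_0 = (7, 4, 1, 0, 6, 7)

((7, 4, 1, 0, 6, 7),)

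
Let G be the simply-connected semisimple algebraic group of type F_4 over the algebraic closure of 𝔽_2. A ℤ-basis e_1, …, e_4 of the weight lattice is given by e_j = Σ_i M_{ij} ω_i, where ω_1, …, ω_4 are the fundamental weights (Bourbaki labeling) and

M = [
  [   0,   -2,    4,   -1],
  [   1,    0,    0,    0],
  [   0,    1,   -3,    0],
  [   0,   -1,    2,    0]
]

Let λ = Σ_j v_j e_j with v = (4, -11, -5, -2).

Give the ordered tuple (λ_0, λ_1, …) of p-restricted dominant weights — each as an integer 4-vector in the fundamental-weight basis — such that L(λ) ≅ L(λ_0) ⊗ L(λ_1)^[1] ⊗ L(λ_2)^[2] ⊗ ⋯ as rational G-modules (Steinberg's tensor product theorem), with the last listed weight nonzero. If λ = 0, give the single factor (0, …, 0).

ω-coordinates c = M·v, v = (4, -11, -5, -2):
  c_1 = 0·4 + (-2)·(-11) + (4)·(-5) + (-1)·(-2) = 4
  c_2 = 1·4 + (0)·(-11) + (0)·(-5) + (0)·(-2) = 4
  c_3 = 0·4 + (1)·(-11) + (-3)·(-5) + (0)·(-2) = 4
  c_4 = 0·4 + (-1)·(-11) + (2)·(-5) + (0)·(-2) = 1
Expand coordinatewise in base 2:
  c_1 = 4 = 0·2^0 + 0·2^1 + 1·2^2
  c_2 = 4 = 0·2^0 + 0·2^1 + 1·2^2
  c_3 = 4 = 0·2^0 + 0·2^1 + 1·2^2
  c_4 = 1 = 1·2^0
λ_0 = (0, 0, 0, 1)
λ_1 = (0, 0, 0, 0)
λ_2 = (1, 1, 1, 0)

((0, 0, 0, 1), (0, 0, 0, 0), (1, 1, 1, 0))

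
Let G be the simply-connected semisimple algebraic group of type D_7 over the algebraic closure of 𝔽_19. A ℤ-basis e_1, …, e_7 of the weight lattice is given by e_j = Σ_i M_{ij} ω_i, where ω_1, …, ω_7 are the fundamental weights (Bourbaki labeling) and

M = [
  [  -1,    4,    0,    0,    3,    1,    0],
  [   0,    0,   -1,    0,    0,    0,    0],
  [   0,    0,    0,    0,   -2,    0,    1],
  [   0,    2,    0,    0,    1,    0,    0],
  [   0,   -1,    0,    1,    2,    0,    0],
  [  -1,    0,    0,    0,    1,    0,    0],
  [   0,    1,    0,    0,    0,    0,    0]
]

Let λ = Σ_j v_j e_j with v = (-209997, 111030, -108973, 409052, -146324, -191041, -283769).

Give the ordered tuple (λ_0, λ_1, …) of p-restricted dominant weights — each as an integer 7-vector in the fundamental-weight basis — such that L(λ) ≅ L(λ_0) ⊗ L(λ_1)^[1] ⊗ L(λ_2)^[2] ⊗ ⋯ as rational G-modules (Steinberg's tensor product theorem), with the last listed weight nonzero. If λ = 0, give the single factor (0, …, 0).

Converting to the ω-basis (c_i = row i of M dotted with v = (-209997, 111030, -108973, 409052, -146324, -191041, -283769)):
  c_1 = -1*-209997 + 4*111030 + 0*-108973 + 0*409052 + 3*-146324 + 1*-191041 + 0*-283769 = 24104
  c_2 = 0*-209997 + 0*111030 + -1*-108973 + 0*409052 + 0*-146324 + 0*-191041 + 0*-283769 = 108973
  c_3 = 0*-209997 + 0*111030 + 0*-108973 + 0*409052 + -2*-146324 + 0*-191041 + 1*-283769 = 8879
  c_4 = 0*-209997 + 2*111030 + 0*-108973 + 0*409052 + 1*-146324 + 0*-191041 + 0*-283769 = 75736
  c_5 = 0*-209997 + -1*111030 + 0*-108973 + 1*409052 + 2*-146324 + 0*-191041 + 0*-283769 = 5374
  c_6 = -1*-209997 + 0*111030 + 0*-108973 + 0*409052 + 1*-146324 + 0*-191041 + 0*-283769 = 63673
  c_7 = 0*-209997 + 1*111030 + 0*-108973 + 0*409052 + 0*-146324 + 0*-191041 + 0*-283769 = 111030
Writing each c_i in base p = 19:
  c_1 = 24104 = 12·19^0 + 14·19^1 + 9·19^2 + 3·19^3
  c_2 = 108973 = 8·19^0 + 16·19^1 + 16·19^2 + 15·19^3
  c_3 = 8879 = 6·19^0 + 11·19^1 + 5·19^2 + 1·19^3
  c_4 = 75736 = 2·19^0 + 15·19^1 + 0·19^2 + 11·19^3
  c_5 = 5374 = 16·19^0 + 16·19^1 + 14·19^2
  c_6 = 63673 = 4·19^0 + 7·19^1 + 5·19^2 + 9·19^3
  c_7 = 111030 = 13·19^0 + 10·19^1 + 3·19^2 + 16·19^3
Factor λ_0 = (12, 8, 6, 2, 16, 4, 13)
Factor λ_1 = (14, 16, 11, 15, 16, 7, 10)
Factor λ_2 = (9, 16, 5, 0, 14, 5, 3)
Factor λ_3 = (3, 15, 1, 11, 0, 9, 16)

((12, 8, 6, 2, 16, 4, 13), (14, 16, 11, 15, 16, 7, 10), (9, 16, 5, 0, 14, 5, 3), (3, 15, 1, 11, 0, 9, 16))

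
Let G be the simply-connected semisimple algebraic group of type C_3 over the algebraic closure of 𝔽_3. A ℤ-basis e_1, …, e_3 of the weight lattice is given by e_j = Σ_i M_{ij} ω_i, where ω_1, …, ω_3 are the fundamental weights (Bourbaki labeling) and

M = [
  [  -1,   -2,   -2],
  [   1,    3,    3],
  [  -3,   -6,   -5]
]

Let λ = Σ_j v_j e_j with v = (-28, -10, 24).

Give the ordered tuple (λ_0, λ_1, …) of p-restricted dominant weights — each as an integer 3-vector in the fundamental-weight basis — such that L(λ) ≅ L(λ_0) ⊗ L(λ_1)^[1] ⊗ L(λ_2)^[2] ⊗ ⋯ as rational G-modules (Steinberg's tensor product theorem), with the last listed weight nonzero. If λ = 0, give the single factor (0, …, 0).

In the fundamental-weight basis, λ has coordinates c = M·v (v = (-28, -10, 24)):
  c_1 = -1*-28 + -2*-10 + -2*24 = 0
  c_2 = 1*-28 + 3*-10 + 3*24 = 14
  c_3 = -3*-28 + -6*-10 + -5*24 = 24
Expand coordinatewise in base 3:
  c_1 = 0
  c_2 = 14 = 2·3^0 + 1·3^1 + 1·3^2
  c_3 = 24 = 0·3^0 + 2·3^1 + 2·3^2
Factor λ_0 = (0, 2, 0)
Factor λ_1 = (0, 1, 2)
Factor λ_2 = (0, 1, 2)

((0, 2, 0), (0, 1, 2), (0, 1, 2))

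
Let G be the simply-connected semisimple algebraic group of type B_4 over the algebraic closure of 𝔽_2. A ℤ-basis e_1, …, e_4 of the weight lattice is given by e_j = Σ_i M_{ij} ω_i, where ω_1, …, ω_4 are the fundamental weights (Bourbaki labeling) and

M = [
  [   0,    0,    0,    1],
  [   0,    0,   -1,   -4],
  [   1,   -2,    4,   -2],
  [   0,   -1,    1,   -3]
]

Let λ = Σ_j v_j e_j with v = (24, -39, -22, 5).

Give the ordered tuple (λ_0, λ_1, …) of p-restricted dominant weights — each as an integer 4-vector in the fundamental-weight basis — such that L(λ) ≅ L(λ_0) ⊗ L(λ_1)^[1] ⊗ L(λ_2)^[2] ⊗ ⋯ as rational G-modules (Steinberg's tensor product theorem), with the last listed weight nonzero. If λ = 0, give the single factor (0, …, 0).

In the fundamental-weight basis, λ has coordinates c = M·v (v = (24, -39, -22, 5)):
  c_1 = 0*24 + 0*-39 + 0*-22 + 1*5 = 5
  c_2 = 0*24 + 0*-39 + -1*-22 + -4*5 = 2
  c_3 = 1*24 + -2*-39 + 4*-22 + -2*5 = 4
  c_4 = 0*24 + -1*-39 + 1*-22 + -3*5 = 2
Base-2 expansion of each c_i:
  c_1 = 5 = 1·2^0 + 0·2^1 + 1·2^2
  c_2 = 2 = 0·2^0 + 1·2^1
  c_3 = 4 = 0·2^0 + 0·2^1 + 1·2^2
  c_4 = 2 = 0·2^0 + 1·2^1
p-restricted factor λ_0 = (1, 0, 0, 0)
p-restricted factor λ_1 = (0, 1, 0, 1)
p-restricted factor λ_2 = (1, 0, 1, 0)

((1, 0, 0, 0), (0, 1, 0, 1), (1, 0, 1, 0))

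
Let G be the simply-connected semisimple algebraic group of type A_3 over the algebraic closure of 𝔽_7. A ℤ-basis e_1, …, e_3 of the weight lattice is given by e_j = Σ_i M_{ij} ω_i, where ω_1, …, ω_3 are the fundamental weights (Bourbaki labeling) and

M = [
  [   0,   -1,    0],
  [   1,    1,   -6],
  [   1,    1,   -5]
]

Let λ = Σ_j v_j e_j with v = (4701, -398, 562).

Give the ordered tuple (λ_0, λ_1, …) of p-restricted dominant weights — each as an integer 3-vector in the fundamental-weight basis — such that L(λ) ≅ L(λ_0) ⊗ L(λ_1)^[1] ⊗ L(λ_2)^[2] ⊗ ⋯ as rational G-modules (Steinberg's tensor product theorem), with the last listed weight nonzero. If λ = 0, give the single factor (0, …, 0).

((6, 0, 2), (0, 0, 3), (1, 5, 2), (1, 2, 4))

Converting to the ω-basis (c_i = row i of M dotted with v = (4701, -398, 562)):
  c_1 = (0)·(4701) + (-1)·(-398) + (0)·(562) = 398
  c_2 = (1)·(4701) + (1)·(-398) + (-6)·(562) = 931
  c_3 = (1)·(4701) + (1)·(-398) + (-5)·(562) = 1493
p = 7; digits c_i = Σ_j d_{ij}·7^j, 0 ≤ d_{ij} < 7:
  c_1 = 398 = 6·7^0 + 0·7^1 + 1·7^2 + 1·7^3
  c_2 = 931 = 0·7^0 + 0·7^1 + 5·7^2 + 2·7^3
  c_3 = 1493 = 2·7^0 + 3·7^1 + 2·7^2 + 4·7^3
λ_0 = (6, 0, 2)
λ_1 = (0, 0, 3)
λ_2 = (1, 5, 2)
λ_3 = (1, 2, 4)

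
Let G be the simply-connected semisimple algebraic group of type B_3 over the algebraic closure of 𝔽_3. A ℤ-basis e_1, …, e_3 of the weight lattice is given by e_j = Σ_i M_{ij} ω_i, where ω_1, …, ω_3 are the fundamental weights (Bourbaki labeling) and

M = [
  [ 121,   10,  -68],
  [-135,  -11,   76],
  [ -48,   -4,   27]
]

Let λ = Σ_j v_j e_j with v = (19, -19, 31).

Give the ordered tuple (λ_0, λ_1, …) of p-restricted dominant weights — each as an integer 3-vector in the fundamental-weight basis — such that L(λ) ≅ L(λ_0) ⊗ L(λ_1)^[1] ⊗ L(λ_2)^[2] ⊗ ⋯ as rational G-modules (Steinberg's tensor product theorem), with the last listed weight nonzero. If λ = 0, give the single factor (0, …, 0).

ω-coordinates c = M·v, v = (19, -19, 31):
  c_1 = 121*19 + 10*-19 + -68*31 = 1
  c_2 = -135*19 + -11*-19 + 76*31 = 0
  c_3 = -48*19 + -4*-19 + 27*31 = 1
Expand coordinatewise in base 3:
  c_1 = 1 = 1·3^0
  c_2 = 0
  c_3 = 1 = 1·3^0
p-restricted factor λ_0 = (1, 0, 1)

((1, 0, 1),)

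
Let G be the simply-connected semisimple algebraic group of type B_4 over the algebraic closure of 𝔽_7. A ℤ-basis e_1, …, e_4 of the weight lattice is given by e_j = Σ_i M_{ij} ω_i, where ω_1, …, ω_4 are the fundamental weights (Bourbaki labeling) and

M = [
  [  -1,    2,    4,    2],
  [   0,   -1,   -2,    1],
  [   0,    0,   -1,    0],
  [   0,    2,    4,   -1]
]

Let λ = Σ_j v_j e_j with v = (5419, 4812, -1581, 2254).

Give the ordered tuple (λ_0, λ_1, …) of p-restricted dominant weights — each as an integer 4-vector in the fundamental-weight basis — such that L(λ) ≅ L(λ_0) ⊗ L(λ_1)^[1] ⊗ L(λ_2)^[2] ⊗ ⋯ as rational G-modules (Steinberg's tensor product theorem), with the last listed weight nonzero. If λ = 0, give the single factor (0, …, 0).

Change of basis e → ω: c = M·v where v = (5419, 4812, -1581, 2254):
  c_1 = (-1)·(5419) + 2·4812 + (4)·(-1581) + 2·2254 = 2389
  c_2 = 0·5419 + (-1)·(4812) + (-2)·(-1581) + 1·2254 = 604
  c_3 = 0·5419 + 0·4812 + (-1)·(-1581) + 0·2254 = 1581
  c_4 = 0·5419 + 2·4812 + (4)·(-1581) + (-1)·(2254) = 1046
Base-7 expansion of each c_i:
  c_1 = 2389 = 2·7^0 + 5·7^1 + 6·7^2 + 6·7^3
  c_2 = 604 = 2·7^0 + 2·7^1 + 5·7^2 + 1·7^3
  c_3 = 1581 = 6·7^0 + 1·7^1 + 4·7^2 + 4·7^3
  c_4 = 1046 = 3·7^0 + 2·7^1 + 0·7^2 + 3·7^3
λ_0 = (2, 2, 6, 3)
λ_1 = (5, 2, 1, 2)
λ_2 = (6, 5, 4, 0)
λ_3 = (6, 1, 4, 3)

((2, 2, 6, 3), (5, 2, 1, 2), (6, 5, 4, 0), (6, 1, 4, 3))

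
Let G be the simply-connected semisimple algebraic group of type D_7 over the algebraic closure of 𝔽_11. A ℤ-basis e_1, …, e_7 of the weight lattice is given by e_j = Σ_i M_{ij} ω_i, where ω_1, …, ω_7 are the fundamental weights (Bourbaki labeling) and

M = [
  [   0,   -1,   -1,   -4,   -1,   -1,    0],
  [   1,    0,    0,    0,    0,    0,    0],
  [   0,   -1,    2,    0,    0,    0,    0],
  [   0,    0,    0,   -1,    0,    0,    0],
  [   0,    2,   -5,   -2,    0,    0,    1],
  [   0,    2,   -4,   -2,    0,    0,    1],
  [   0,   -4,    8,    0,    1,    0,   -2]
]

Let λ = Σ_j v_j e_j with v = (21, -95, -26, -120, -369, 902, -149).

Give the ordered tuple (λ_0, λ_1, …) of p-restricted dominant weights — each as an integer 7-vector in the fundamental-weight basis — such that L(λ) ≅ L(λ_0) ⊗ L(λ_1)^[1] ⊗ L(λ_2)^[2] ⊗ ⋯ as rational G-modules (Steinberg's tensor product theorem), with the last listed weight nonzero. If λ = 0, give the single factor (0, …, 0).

Converting to the ω-basis (c_i = row i of M dotted with v = (21, -95, -26, -120, -369, 902, -149)):
  c_1 = 0*21 + -1*-95 + -1*-26 + -4*-120 + -1*-369 + -1*902 + 0*-149 = 68
  c_2 = 1*21 + 0*-95 + 0*-26 + 0*-120 + 0*-369 + 0*902 + 0*-149 = 21
  c_3 = 0*21 + -1*-95 + 2*-26 + 0*-120 + 0*-369 + 0*902 + 0*-149 = 43
  c_4 = 0*21 + 0*-95 + 0*-26 + -1*-120 + 0*-369 + 0*902 + 0*-149 = 120
  c_5 = 0*21 + 2*-95 + -5*-26 + -2*-120 + 0*-369 + 0*902 + 1*-149 = 31
  c_6 = 0*21 + 2*-95 + -4*-26 + -2*-120 + 0*-369 + 0*902 + 1*-149 = 5
  c_7 = 0*21 + -4*-95 + 8*-26 + 0*-120 + 1*-369 + 0*902 + -2*-149 = 101
Expand coordinatewise in base 11:
  c_1 = 68 = 2·11^0 + 6·11^1
  c_2 = 21 = 10·11^0 + 1·11^1
  c_3 = 43 = 10·11^0 + 3·11^1
  c_4 = 120 = 10·11^0 + 10·11^1
  c_5 = 31 = 9·11^0 + 2·11^1
  c_6 = 5 = 5·11^0
  c_7 = 101 = 2·11^0 + 9·11^1
p-restricted factor λ_0 = (2, 10, 10, 10, 9, 5, 2)
p-restricted factor λ_1 = (6, 1, 3, 10, 2, 0, 9)

((2, 10, 10, 10, 9, 5, 2), (6, 1, 3, 10, 2, 0, 9))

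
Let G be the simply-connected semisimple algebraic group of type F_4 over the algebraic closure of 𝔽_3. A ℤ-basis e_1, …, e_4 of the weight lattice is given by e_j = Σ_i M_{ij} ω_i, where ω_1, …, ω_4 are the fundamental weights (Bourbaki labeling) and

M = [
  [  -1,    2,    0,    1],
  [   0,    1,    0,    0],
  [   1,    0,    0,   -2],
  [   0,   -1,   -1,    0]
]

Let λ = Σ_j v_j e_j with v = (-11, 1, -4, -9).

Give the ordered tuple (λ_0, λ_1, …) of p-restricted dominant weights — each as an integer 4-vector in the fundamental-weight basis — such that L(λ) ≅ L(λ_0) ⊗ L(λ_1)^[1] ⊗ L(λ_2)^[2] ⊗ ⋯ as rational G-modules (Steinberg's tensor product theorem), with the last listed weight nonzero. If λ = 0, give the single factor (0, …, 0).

Converting to the ω-basis (c_i = row i of M dotted with v = (-11, 1, -4, -9)):
  c_1 = -1*-11 + 2*1 + 0*-4 + 1*-9 = 4
  c_2 = 0*-11 + 1*1 + 0*-4 + 0*-9 = 1
  c_3 = 1*-11 + 0*1 + 0*-4 + -2*-9 = 7
  c_4 = 0*-11 + -1*1 + -1*-4 + 0*-9 = 3
Expand coordinatewise in base 3:
  c_1 = 4 = 1·3^0 + 1·3^1
  c_2 = 1 = 1·3^0
  c_3 = 7 = 1·3^0 + 2·3^1
  c_4 = 3 = 0·3^0 + 1·3^1
Factor λ_0 = (1, 1, 1, 0)
Factor λ_1 = (1, 0, 2, 1)

((1, 1, 1, 0), (1, 0, 2, 1))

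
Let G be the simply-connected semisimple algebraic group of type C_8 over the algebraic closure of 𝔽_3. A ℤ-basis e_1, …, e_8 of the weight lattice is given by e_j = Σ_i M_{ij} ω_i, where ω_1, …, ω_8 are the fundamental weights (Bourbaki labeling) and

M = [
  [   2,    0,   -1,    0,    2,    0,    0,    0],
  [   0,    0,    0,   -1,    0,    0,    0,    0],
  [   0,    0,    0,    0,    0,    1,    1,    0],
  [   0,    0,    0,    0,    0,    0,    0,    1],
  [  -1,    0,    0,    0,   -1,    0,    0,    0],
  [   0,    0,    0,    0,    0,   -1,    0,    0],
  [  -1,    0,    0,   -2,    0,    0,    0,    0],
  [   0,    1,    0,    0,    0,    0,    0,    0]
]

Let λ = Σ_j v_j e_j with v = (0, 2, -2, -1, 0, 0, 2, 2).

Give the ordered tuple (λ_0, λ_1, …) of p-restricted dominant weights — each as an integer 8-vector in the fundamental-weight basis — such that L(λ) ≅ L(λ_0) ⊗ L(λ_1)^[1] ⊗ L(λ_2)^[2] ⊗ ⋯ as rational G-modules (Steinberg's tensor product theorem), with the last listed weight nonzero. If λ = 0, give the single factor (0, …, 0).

((2, 1, 2, 2, 0, 0, 2, 2),)

Change of basis e → ω: c = M·v where v = (0, 2, -2, -1, 0, 0, 2, 2):
  c_1 = 2·0 + 0·2 + (-1)·(-2) + (0)·(-1) + 2·0 + 0·0 + 0·2 + 0·2 = 2
  c_2 = 0·0 + 0·2 + (0)·(-2) + (-1)·(-1) + 0·0 + 0·0 + 0·2 + 0·2 = 1
  c_3 = 0·0 + 0·2 + (0)·(-2) + (0)·(-1) + 0·0 + 1·0 + 1·2 + 0·2 = 2
  c_4 = 0·0 + 0·2 + (0)·(-2) + (0)·(-1) + 0·0 + 0·0 + 0·2 + 1·2 = 2
  c_5 = (-1)·(0) + 0·2 + (0)·(-2) + (0)·(-1) + (-1)·(0) + 0·0 + 0·2 + 0·2 = 0
  c_6 = 0·0 + 0·2 + (0)·(-2) + (0)·(-1) + 0·0 + (-1)·(0) + 0·2 + 0·2 = 0
  c_7 = (-1)·(0) + 0·2 + (0)·(-2) + (-2)·(-1) + 0·0 + 0·0 + 0·2 + 0·2 = 2
  c_8 = 0·0 + 1·2 + (0)·(-2) + (0)·(-1) + 0·0 + 0·0 + 0·2 + 0·2 = 2
Writing each c_i in base p = 3:
  c_1 = 2 = 2·3^0
  c_2 = 1 = 1·3^0
  c_3 = 2 = 2·3^0
  c_4 = 2 = 2·3^0
  c_5 = 0
  c_6 = 0
  c_7 = 2 = 2·3^0
  c_8 = 2 = 2·3^0
p-restricted factor λ_0 = (2, 1, 2, 2, 0, 0, 2, 2)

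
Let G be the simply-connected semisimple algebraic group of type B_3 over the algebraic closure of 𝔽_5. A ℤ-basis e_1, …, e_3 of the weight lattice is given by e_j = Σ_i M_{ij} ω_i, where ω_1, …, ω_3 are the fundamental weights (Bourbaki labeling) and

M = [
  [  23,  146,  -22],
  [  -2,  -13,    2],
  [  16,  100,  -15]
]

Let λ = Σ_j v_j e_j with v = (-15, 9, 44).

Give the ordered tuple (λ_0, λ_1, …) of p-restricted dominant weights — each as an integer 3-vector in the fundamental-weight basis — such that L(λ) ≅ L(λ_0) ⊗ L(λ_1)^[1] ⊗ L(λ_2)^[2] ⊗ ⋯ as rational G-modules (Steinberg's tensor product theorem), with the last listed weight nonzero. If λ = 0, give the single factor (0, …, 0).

((1, 1, 0),)

Compute c_i = Σ_j M_{ij} v_j with v = (-15, 9, 44):
  c_1 = (23)·(-15) + (146)·(9) + (-22)·(44) = 1
  c_2 = (-2)·(-15) + (-13)·(9) + (2)·(44) = 1
  c_3 = (16)·(-15) + (100)·(9) + (-15)·(44) = 0
Expand coordinatewise in base 5:
  c_1 = 1 = 1·5^0
  c_2 = 1 = 1·5^0
  c_3 = 0
p-restricted factor λ_0 = (1, 1, 0)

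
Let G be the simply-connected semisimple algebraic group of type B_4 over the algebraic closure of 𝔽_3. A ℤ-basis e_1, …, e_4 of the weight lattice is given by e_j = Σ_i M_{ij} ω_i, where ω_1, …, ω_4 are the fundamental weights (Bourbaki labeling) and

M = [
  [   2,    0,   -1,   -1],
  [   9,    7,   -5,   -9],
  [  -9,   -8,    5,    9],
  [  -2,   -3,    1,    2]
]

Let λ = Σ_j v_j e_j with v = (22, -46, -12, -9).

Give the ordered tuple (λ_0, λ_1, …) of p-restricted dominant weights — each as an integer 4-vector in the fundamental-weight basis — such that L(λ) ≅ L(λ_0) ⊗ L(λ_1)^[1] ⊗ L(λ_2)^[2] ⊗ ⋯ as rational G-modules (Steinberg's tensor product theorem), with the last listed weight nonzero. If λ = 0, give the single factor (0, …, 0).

((2, 2, 2, 1), (0, 2, 0, 0), (1, 1, 0, 1), (2, 0, 1, 2))

Converting to the ω-basis (c_i = row i of M dotted with v = (22, -46, -12, -9)):
  c_1 = (2)·(22) + (0)·(-46) + (-1)·(-12) + (-1)·(-9) = 65
  c_2 = (9)·(22) + (7)·(-46) + (-5)·(-12) + (-9)·(-9) = 17
  c_3 = (-9)·(22) + (-8)·(-46) + (5)·(-12) + (9)·(-9) = 29
  c_4 = (-2)·(22) + (-3)·(-46) + (1)·(-12) + (2)·(-9) = 64
Base-3 expansion of each c_i:
  c_1 = 65 = 2·3^0 + 0·3^1 + 1·3^2 + 2·3^3
  c_2 = 17 = 2·3^0 + 2·3^1 + 1·3^2
  c_3 = 29 = 2·3^0 + 0·3^1 + 0·3^2 + 1·3^3
  c_4 = 64 = 1·3^0 + 0·3^1 + 1·3^2 + 2·3^3
λ_0 = (2, 2, 2, 1)
λ_1 = (0, 2, 0, 0)
λ_2 = (1, 1, 0, 1)
λ_3 = (2, 0, 1, 2)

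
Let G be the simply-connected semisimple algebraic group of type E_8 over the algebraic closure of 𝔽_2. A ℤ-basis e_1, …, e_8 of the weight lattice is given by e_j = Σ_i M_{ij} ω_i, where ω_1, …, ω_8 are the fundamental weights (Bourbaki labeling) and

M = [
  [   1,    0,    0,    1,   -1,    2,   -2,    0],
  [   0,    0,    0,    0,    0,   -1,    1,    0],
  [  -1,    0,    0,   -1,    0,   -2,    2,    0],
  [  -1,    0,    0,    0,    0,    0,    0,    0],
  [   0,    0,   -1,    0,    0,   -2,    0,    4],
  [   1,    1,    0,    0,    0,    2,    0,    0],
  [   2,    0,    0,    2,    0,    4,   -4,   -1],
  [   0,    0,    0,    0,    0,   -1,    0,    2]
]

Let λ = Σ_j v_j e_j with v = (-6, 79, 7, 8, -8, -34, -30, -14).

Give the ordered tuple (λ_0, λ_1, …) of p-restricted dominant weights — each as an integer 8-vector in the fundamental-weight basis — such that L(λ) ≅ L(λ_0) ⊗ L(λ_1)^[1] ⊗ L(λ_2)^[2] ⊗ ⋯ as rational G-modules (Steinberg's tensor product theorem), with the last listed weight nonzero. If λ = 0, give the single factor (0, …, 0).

((0, 0, 0, 0, 1, 1, 0, 0), (1, 0, 1, 1, 0, 0, 1, 1), (0, 1, 1, 1, 1, 1, 0, 1))

Compute c_i = Σ_j M_{ij} v_j with v = (-6, 79, 7, 8, -8, -34, -30, -14):
  c_1 = (1)·(-6) + (0)·(79) + (0)·(7) + (1)·(8) + (-1)·(-8) + (2)·(-34) + (-2)·(-30) + (0)·(-14) = 2
  c_2 = (0)·(-6) + (0)·(79) + (0)·(7) + (0)·(8) + (0)·(-8) + (-1)·(-34) + (1)·(-30) + (0)·(-14) = 4
  c_3 = (-1)·(-6) + (0)·(79) + (0)·(7) + (-1)·(8) + (0)·(-8) + (-2)·(-34) + (2)·(-30) + (0)·(-14) = 6
  c_4 = (-1)·(-6) + (0)·(79) + (0)·(7) + (0)·(8) + (0)·(-8) + (0)·(-34) + (0)·(-30) + (0)·(-14) = 6
  c_5 = (0)·(-6) + (0)·(79) + (-1)·(7) + (0)·(8) + (0)·(-8) + (-2)·(-34) + (0)·(-30) + (4)·(-14) = 5
  c_6 = (1)·(-6) + (1)·(79) + (0)·(7) + (0)·(8) + (0)·(-8) + (2)·(-34) + (0)·(-30) + (0)·(-14) = 5
  c_7 = (2)·(-6) + (0)·(79) + (0)·(7) + (2)·(8) + (0)·(-8) + (4)·(-34) + (-4)·(-30) + (-1)·(-14) = 2
  c_8 = (0)·(-6) + (0)·(79) + (0)·(7) + (0)·(8) + (0)·(-8) + (-1)·(-34) + (0)·(-30) + (2)·(-14) = 6
p = 2; digits c_i = Σ_j d_{ij}·2^j, 0 ≤ d_{ij} < 2:
  c_1 = 2 = 0·2^0 + 1·2^1
  c_2 = 4 = 0·2^0 + 0·2^1 + 1·2^2
  c_3 = 6 = 0·2^0 + 1·2^1 + 1·2^2
  c_4 = 6 = 0·2^0 + 1·2^1 + 1·2^2
  c_5 = 5 = 1·2^0 + 0·2^1 + 1·2^2
  c_6 = 5 = 1·2^0 + 0·2^1 + 1·2^2
  c_7 = 2 = 0·2^0 + 1·2^1
  c_8 = 6 = 0·2^0 + 1·2^1 + 1·2^2
λ_0 = (0, 0, 0, 0, 1, 1, 0, 0)
λ_1 = (1, 0, 1, 1, 0, 0, 1, 1)
λ_2 = (0, 1, 1, 1, 1, 1, 0, 1)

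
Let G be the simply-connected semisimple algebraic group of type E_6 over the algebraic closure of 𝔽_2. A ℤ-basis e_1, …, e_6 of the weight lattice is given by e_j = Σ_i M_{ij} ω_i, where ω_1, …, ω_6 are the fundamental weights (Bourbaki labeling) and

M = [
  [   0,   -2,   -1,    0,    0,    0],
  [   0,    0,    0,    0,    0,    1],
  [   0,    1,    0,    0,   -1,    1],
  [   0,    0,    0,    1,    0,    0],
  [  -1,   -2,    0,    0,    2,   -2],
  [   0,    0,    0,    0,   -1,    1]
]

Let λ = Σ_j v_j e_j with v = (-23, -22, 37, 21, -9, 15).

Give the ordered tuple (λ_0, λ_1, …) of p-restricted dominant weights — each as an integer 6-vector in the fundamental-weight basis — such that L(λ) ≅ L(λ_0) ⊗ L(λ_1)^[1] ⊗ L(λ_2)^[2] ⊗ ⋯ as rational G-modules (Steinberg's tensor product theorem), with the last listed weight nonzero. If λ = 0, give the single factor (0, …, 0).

ω-coordinates c = M·v, v = (-23, -22, 37, 21, -9, 15):
  c_1 = (0)·(-23) + (-2)·(-22) + (-1)·(37) + (0)·(21) + (0)·(-9) + (0)·(15) = 7
  c_2 = (0)·(-23) + (0)·(-22) + (0)·(37) + (0)·(21) + (0)·(-9) + (1)·(15) = 15
  c_3 = (0)·(-23) + (1)·(-22) + (0)·(37) + (0)·(21) + (-1)·(-9) + (1)·(15) = 2
  c_4 = (0)·(-23) + (0)·(-22) + (0)·(37) + (1)·(21) + (0)·(-9) + (0)·(15) = 21
  c_5 = (-1)·(-23) + (-2)·(-22) + (0)·(37) + (0)·(21) + (2)·(-9) + (-2)·(15) = 19
  c_6 = (0)·(-23) + (0)·(-22) + (0)·(37) + (0)·(21) + (-1)·(-9) + (1)·(15) = 24
Expand coordinatewise in base 2:
  c_1 = 7 = 1·2^0 + 1·2^1 + 1·2^2
  c_2 = 15 = 1·2^0 + 1·2^1 + 1·2^2 + 1·2^3
  c_3 = 2 = 0·2^0 + 1·2^1
  c_4 = 21 = 1·2^0 + 0·2^1 + 1·2^2 + 0·2^3 + 1·2^4
  c_5 = 19 = 1·2^0 + 1·2^1 + 0·2^2 + 0·2^3 + 1·2^4
  c_6 = 24 = 0·2^0 + 0·2^1 + 0·2^2 + 1·2^3 + 1·2^4
Factor λ_0 = (1, 1, 0, 1, 1, 0)
Factor λ_1 = (1, 1, 1, 0, 1, 0)
Factor λ_2 = (1, 1, 0, 1, 0, 0)
Factor λ_3 = (0, 1, 0, 0, 0, 1)
Factor λ_4 = (0, 0, 0, 1, 1, 1)

((1, 1, 0, 1, 1, 0), (1, 1, 1, 0, 1, 0), (1, 1, 0, 1, 0, 0), (0, 1, 0, 0, 0, 1), (0, 0, 0, 1, 1, 1))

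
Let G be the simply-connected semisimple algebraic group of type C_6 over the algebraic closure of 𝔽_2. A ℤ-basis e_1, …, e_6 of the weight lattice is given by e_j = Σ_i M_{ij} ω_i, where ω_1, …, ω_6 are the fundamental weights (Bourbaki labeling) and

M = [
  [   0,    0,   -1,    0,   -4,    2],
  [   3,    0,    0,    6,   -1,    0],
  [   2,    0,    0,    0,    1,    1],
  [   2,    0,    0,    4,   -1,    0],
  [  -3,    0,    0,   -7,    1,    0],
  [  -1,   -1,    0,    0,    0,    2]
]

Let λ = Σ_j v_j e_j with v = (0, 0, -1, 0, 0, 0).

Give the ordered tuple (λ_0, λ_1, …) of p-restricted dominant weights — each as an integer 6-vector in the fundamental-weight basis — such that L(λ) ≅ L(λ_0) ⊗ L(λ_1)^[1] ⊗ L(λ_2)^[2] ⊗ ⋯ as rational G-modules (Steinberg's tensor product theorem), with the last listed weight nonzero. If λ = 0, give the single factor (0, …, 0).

ω-coordinates c = M·v, v = (0, 0, -1, 0, 0, 0):
  c_1 = (0)·(0) + (0)·(0) + (-1)·(-1) + (0)·(0) + (-4)·(0) + (2)·(0) = 1
  c_2 = (3)·(0) + (0)·(0) + (0)·(-1) + (6)·(0) + (-1)·(0) + (0)·(0) = 0
  c_3 = (2)·(0) + (0)·(0) + (0)·(-1) + (0)·(0) + (1)·(0) + (1)·(0) = 0
  c_4 = (2)·(0) + (0)·(0) + (0)·(-1) + (4)·(0) + (-1)·(0) + (0)·(0) = 0
  c_5 = (-3)·(0) + (0)·(0) + (0)·(-1) + (-7)·(0) + (1)·(0) + (0)·(0) = 0
  c_6 = (-1)·(0) + (-1)·(0) + (0)·(-1) + (0)·(0) + (0)·(0) + (2)·(0) = 0
Writing each c_i in base p = 2:
  c_1 = 1 = 1·2^0
  c_2 = 0
  c_3 = 0
  c_4 = 0
  c_5 = 0
  c_6 = 0
λ_0 = (1, 0, 0, 0, 0, 0)

((1, 0, 0, 0, 0, 0),)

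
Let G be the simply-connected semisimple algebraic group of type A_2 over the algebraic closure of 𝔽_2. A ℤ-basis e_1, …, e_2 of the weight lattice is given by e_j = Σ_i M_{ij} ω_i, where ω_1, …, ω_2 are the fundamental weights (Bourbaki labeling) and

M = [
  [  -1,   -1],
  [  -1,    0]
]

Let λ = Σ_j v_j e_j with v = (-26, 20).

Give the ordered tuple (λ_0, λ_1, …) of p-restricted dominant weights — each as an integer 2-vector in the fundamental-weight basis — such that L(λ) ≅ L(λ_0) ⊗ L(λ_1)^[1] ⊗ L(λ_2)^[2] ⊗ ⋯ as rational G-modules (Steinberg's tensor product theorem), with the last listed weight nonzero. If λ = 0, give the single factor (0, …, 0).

((0, 0), (1, 1), (1, 0), (0, 1), (0, 1))

Compute c_i = Σ_j M_{ij} v_j with v = (-26, 20):
  c_1 = (-1)·(-26) + (-1)·(20) = 6
  c_2 = (-1)·(-26) + 0·20 = 26
Expand coordinatewise in base 2:
  c_1 = 6 = 0·2^0 + 1·2^1 + 1·2^2
  c_2 = 26 = 0·2^0 + 1·2^1 + 0·2^2 + 1·2^3 + 1·2^4
λ_0 = (0, 0)
λ_1 = (1, 1)
λ_2 = (1, 0)
λ_3 = (0, 1)
λ_4 = (0, 1)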